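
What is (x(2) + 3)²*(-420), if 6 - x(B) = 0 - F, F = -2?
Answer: -20580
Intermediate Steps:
x(B) = 4 (x(B) = 6 - (0 - 1*(-2)) = 6 - (0 + 2) = 6 - 1*2 = 6 - 2 = 4)
(x(2) + 3)²*(-420) = (4 + 3)²*(-420) = 7²*(-420) = 49*(-420) = -20580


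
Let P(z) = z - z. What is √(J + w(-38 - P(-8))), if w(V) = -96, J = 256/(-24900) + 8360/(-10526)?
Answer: 2*I*√2878285156611/344865 ≈ 9.8389*I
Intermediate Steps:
P(z) = 0
J = -1387228/1724325 (J = 256*(-1/24900) + 8360*(-1/10526) = -64/6225 - 220/277 = -1387228/1724325 ≈ -0.80451)
√(J + w(-38 - P(-8))) = √(-1387228/1724325 - 96) = √(-166922428/1724325) = 2*I*√2878285156611/344865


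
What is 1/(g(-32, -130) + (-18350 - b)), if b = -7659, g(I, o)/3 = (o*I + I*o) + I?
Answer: 1/14173 ≈ 7.0557e-5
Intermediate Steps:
g(I, o) = 3*I + 6*I*o (g(I, o) = 3*((o*I + I*o) + I) = 3*((I*o + I*o) + I) = 3*(2*I*o + I) = 3*(I + 2*I*o) = 3*I + 6*I*o)
1/(g(-32, -130) + (-18350 - b)) = 1/(3*(-32)*(1 + 2*(-130)) + (-18350 - 1*(-7659))) = 1/(3*(-32)*(1 - 260) + (-18350 + 7659)) = 1/(3*(-32)*(-259) - 10691) = 1/(24864 - 10691) = 1/14173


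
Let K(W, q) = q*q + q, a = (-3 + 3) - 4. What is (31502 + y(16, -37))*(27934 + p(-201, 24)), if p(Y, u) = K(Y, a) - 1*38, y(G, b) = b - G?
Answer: 877678692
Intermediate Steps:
a = -4 (a = 0 - 4 = -4)
K(W, q) = q + q² (K(W, q) = q² + q = q + q²)
p(Y, u) = -26 (p(Y, u) = -4*(1 - 4) - 1*38 = -4*(-3) - 38 = 12 - 38 = -26)
(31502 + y(16, -37))*(27934 + p(-201, 24)) = (31502 + (-37 - 1*16))*(27934 - 26) = (31502 + (-37 - 16))*27908 = (31502 - 53)*27908 = 31449*27908 = 877678692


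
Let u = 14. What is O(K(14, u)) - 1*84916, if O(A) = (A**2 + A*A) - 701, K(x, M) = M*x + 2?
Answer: -7209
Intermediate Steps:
K(x, M) = 2 + M*x
O(A) = -701 + 2*A**2 (O(A) = (A**2 + A**2) - 701 = 2*A**2 - 701 = -701 + 2*A**2)
O(K(14, u)) - 1*84916 = (-701 + 2*(2 + 14*14)**2) - 1*84916 = (-701 + 2*(2 + 196)**2) - 84916 = (-701 + 2*198**2) - 84916 = (-701 + 2*39204) - 84916 = (-701 + 78408) - 84916 = 77707 - 84916 = -7209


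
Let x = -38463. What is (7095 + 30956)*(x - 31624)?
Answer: -2666880437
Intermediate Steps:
(7095 + 30956)*(x - 31624) = (7095 + 30956)*(-38463 - 31624) = 38051*(-70087) = -2666880437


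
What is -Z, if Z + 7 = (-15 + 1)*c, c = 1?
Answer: 21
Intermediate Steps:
Z = -21 (Z = -7 + (-15 + 1)*1 = -7 - 14*1 = -7 - 14 = -21)
-Z = -1*(-21) = 21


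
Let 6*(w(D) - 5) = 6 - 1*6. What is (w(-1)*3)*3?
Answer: 45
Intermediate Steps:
w(D) = 5 (w(D) = 5 + (6 - 1*6)/6 = 5 + (6 - 6)/6 = 5 + (⅙)*0 = 5 + 0 = 5)
(w(-1)*3)*3 = (5*3)*3 = 15*3 = 45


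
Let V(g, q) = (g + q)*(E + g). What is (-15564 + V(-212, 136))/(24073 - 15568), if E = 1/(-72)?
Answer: 9883/153090 ≈ 0.064557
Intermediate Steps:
E = -1/72 ≈ -0.013889
V(g, q) = (-1/72 + g)*(g + q) (V(g, q) = (g + q)*(-1/72 + g) = (-1/72 + g)*(g + q))
(-15564 + V(-212, 136))/(24073 - 15568) = (-15564 + ((-212)**2 - 1/72*(-212) - 1/72*136 - 212*136))/(24073 - 15568) = (-15564 + (44944 + 53/18 - 17/9 - 28832))/8505 = (-15564 + 290035/18)*(1/8505) = (9883/18)*(1/8505) = 9883/153090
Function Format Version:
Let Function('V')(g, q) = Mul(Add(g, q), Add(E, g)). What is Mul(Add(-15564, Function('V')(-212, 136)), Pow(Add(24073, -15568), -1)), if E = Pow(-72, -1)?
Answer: Rational(9883, 153090) ≈ 0.064557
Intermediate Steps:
E = Rational(-1, 72) ≈ -0.013889
Function('V')(g, q) = Mul(Add(Rational(-1, 72), g), Add(g, q)) (Function('V')(g, q) = Mul(Add(g, q), Add(Rational(-1, 72), g)) = Mul(Add(Rational(-1, 72), g), Add(g, q)))
Mul(Add(-15564, Function('V')(-212, 136)), Pow(Add(24073, -15568), -1)) = Mul(Add(-15564, Add(Pow(-212, 2), Mul(Rational(-1, 72), -212), Mul(Rational(-1, 72), 136), Mul(-212, 136))), Pow(Add(24073, -15568), -1)) = Mul(Add(-15564, Add(44944, Rational(53, 18), Rational(-17, 9), -28832)), Pow(8505, -1)) = Mul(Add(-15564, Rational(290035, 18)), Rational(1, 8505)) = Mul(Rational(9883, 18), Rational(1, 8505)) = Rational(9883, 153090)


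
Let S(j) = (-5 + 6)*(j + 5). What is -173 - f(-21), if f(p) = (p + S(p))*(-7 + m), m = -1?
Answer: -469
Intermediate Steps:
S(j) = 5 + j (S(j) = 1*(5 + j) = 5 + j)
f(p) = -40 - 16*p (f(p) = (p + (5 + p))*(-7 - 1) = (5 + 2*p)*(-8) = -40 - 16*p)
-173 - f(-21) = -173 - (-40 - 16*(-21)) = -173 - (-40 + 336) = -173 - 1*296 = -173 - 296 = -469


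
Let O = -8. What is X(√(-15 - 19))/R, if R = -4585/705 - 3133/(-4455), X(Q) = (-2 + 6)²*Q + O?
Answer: 837540/607247 - 1675080*I*√34/607247 ≈ 1.3792 - 16.085*I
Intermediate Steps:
X(Q) = -8 + 16*Q (X(Q) = (-2 + 6)²*Q - 8 = 4²*Q - 8 = 16*Q - 8 = -8 + 16*Q)
R = -1214494/209385 (R = -4585*1/705 - 3133*(-1/4455) = -917/141 + 3133/4455 = -1214494/209385 ≈ -5.8003)
X(√(-15 - 19))/R = (-8 + 16*√(-15 - 19))/(-1214494/209385) = (-8 + 16*√(-34))*(-209385/1214494) = (-8 + 16*(I*√34))*(-209385/1214494) = (-8 + 16*I*√34)*(-209385/1214494) = 837540/607247 - 1675080*I*√34/607247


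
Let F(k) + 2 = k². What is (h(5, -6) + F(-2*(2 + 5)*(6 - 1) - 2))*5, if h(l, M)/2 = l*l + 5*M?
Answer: 25860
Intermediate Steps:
h(l, M) = 2*l² + 10*M (h(l, M) = 2*(l*l + 5*M) = 2*(l² + 5*M) = 2*l² + 10*M)
F(k) = -2 + k²
(h(5, -6) + F(-2*(2 + 5)*(6 - 1) - 2))*5 = ((2*5² + 10*(-6)) + (-2 + (-2*(2 + 5)*(6 - 1) - 2)²))*5 = ((2*25 - 60) + (-2 + (-14*5 - 2)²))*5 = ((50 - 60) + (-2 + (-2*35 - 2)²))*5 = (-10 + (-2 + (-70 - 2)²))*5 = (-10 + (-2 + (-72)²))*5 = (-10 + (-2 + 5184))*5 = (-10 + 5182)*5 = 5172*5 = 25860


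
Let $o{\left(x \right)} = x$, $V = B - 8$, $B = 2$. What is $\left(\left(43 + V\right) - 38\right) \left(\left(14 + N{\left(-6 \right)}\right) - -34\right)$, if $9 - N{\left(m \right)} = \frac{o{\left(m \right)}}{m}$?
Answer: $-56$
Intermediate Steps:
$V = -6$ ($V = 2 - 8 = -6$)
$N{\left(m \right)} = 8$ ($N{\left(m \right)} = 9 - \frac{m}{m} = 9 - 1 = 8$)
$\left(\left(43 + V\right) - 38\right) \left(\left(14 + N{\left(-6 \right)}\right) - -34\right) = \left(\left(43 - 6\right) - 38\right) \left(\left(14 + 8\right) - -34\right) = \left(37 - 38\right) \left(22 + 34\right) = \left(-1\right) 56 = -56$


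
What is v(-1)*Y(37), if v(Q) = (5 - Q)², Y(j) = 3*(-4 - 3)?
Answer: -756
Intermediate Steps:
Y(j) = -21 (Y(j) = 3*(-7) = -21)
v(-1)*Y(37) = (-5 - 1)²*(-21) = (-6)²*(-21) = 36*(-21) = -756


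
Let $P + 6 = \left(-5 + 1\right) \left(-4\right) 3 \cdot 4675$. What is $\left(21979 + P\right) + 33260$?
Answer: $279633$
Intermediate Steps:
$P = 224394$ ($P = -6 + \left(-5 + 1\right) \left(-4\right) 3 \cdot 4675 = -6 + \left(-4\right) \left(-4\right) 3 \cdot 4675 = -6 + 16 \cdot 3 \cdot 4675 = -6 + 48 \cdot 4675 = -6 + 224400 = 224394$)
$\left(21979 + P\right) + 33260 = \left(21979 + 224394\right) + 33260 = 246373 + 33260 = 279633$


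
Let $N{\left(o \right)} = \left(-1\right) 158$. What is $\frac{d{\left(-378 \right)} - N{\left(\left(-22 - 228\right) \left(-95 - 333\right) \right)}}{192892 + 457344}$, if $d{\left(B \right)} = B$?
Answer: $- \frac{55}{162559} \approx -0.00033834$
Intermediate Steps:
$N{\left(o \right)} = -158$
$\frac{d{\left(-378 \right)} - N{\left(\left(-22 - 228\right) \left(-95 - 333\right) \right)}}{192892 + 457344} = \frac{-378 - -158}{192892 + 457344} = \frac{-378 + 158}{650236} = \left(-220\right) \frac{1}{650236} = - \frac{55}{162559}$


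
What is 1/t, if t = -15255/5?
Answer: -1/3051 ≈ -0.00032776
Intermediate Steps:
t = -3051 (t = -15255/5 = -15255*1/5 = -3051)
1/t = 1/(-3051) = -1/3051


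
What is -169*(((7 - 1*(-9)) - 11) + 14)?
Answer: -3211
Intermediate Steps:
-169*(((7 - 1*(-9)) - 11) + 14) = -169*(((7 + 9) - 11) + 14) = -169*((16 - 11) + 14) = -169*(5 + 14) = -169*19 = -3211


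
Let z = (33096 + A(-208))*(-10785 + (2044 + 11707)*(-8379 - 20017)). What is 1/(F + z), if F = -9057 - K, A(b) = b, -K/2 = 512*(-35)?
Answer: -1/12842243789625 ≈ -7.7868e-14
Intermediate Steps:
K = 35840 (K = -1024*(-35) = -2*(-17920) = 35840)
F = -44897 (F = -9057 - 1*35840 = -9057 - 35840 = -44897)
z = -12842243744728 (z = (33096 - 208)*(-10785 + (2044 + 11707)*(-8379 - 20017)) = 32888*(-10785 + 13751*(-28396)) = 32888*(-10785 - 390473396) = 32888*(-390484181) = -12842243744728)
1/(F + z) = 1/(-44897 - 12842243744728) = 1/(-12842243789625) = -1/12842243789625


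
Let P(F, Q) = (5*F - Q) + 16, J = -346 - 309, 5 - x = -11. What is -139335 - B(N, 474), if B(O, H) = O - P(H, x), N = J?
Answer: -136310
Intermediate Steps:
x = 16 (x = 5 - 1*(-11) = 5 + 11 = 16)
J = -655
P(F, Q) = 16 - Q + 5*F (P(F, Q) = (-Q + 5*F) + 16 = 16 - Q + 5*F)
N = -655
B(O, H) = O - 5*H (B(O, H) = O - (16 - 1*16 + 5*H) = O - (16 - 16 + 5*H) = O - 5*H)
-139335 - B(N, 474) = -139335 - (-655 - 5*474) = -139335 - (-655 - 2370) = -139335 - 1*(-3025) = -139335 + 3025 = -136310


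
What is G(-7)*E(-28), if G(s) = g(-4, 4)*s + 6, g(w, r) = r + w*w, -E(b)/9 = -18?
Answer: -21708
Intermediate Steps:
E(b) = 162 (E(b) = -9*(-18) = 162)
g(w, r) = r + w**2
G(s) = 6 + 20*s (G(s) = (4 + (-4)**2)*s + 6 = (4 + 16)*s + 6 = 20*s + 6 = 6 + 20*s)
G(-7)*E(-28) = (6 + 20*(-7))*162 = (6 - 140)*162 = -134*162 = -21708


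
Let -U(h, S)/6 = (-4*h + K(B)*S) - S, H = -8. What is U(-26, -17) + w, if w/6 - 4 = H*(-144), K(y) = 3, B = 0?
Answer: 6516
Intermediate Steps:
w = 6936 (w = 24 + 6*(-8*(-144)) = 24 + 6*1152 = 24 + 6912 = 6936)
U(h, S) = -12*S + 24*h (U(h, S) = -6*((-4*h + 3*S) - S) = -6*(-4*h + 2*S) = -12*S + 24*h)
U(-26, -17) + w = (-12*(-17) + 24*(-26)) + 6936 = (204 - 624) + 6936 = -420 + 6936 = 6516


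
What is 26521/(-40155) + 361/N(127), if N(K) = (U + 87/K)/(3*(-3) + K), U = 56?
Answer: 217045456951/289075845 ≈ 750.83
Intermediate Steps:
N(K) = (56 + 87/K)/(-9 + K) (N(K) = (56 + 87/K)/(3*(-3) + K) = (56 + 87/K)/(-9 + K))
26521/(-40155) + 361/N(127) = 26521/(-40155) + 361/(((87 + 56*127)/(127*(-9 + 127)))) = 26521*(-1/40155) + 361/(((1/127)*(87 + 7112)/118)) = -26521/40155 + 361/(((1/127)*(1/118)*7199)) = -26521/40155 + 361/(7199/14986) = -26521/40155 + 361*(14986/7199) = -26521/40155 + 5409946/7199 = 217045456951/289075845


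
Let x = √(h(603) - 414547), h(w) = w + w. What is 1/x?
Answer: -I*√413341/413341 ≈ -0.0015554*I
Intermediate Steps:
h(w) = 2*w
x = I*√413341 (x = √(2*603 - 414547) = √(1206 - 414547) = √(-413341) = I*√413341 ≈ 642.92*I)
1/x = 1/(I*√413341) = -I*√413341/413341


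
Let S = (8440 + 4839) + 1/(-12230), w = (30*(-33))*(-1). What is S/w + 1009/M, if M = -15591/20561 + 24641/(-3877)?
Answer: -5009972304103873/39012241358475 ≈ -128.42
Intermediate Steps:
w = 990 (w = -990*(-1) = 990)
M = -567089908/79714997 (M = -15591*1/20561 + 24641*(-1/3877) = -15591/20561 - 24641/3877 = -567089908/79714997 ≈ -7.1140)
S = 162402169/12230 (S = 13279 - 1/12230 = 162402169/12230 ≈ 13279.)
S/w + 1009/M = (162402169/12230)/990 + 1009/(-567089908/79714997) = (162402169/12230)*(1/990) + 1009*(-79714997/567089908) = 162402169/12107700 - 80432431973/567089908 = -5009972304103873/39012241358475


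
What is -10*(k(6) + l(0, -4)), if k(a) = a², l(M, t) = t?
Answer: -320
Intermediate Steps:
-10*(k(6) + l(0, -4)) = -10*(6² - 4) = -10*(36 - 4) = -10*32 = -320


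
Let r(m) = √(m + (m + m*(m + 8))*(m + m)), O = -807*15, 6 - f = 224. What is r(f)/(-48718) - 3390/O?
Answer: 226/807 - 135*I*√1090/48718 ≈ 0.28005 - 0.091487*I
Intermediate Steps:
f = -218 (f = 6 - 1*224 = 6 - 224 = -218)
O = -12105
r(m) = √(m + 2*m*(m + m*(8 + m))) (r(m) = √(m + (m + m*(8 + m))*(2*m)) = √(m + 2*m*(m + m*(8 + m))))
r(f)/(-48718) - 3390/O = √(-218*(1 + 2*(-218)² + 18*(-218)))/(-48718) - 3390/(-12105) = √(-218*(1 + 2*47524 - 3924))*(-1/48718) - 3390*(-1/12105) = √(-218*(1 + 95048 - 3924))*(-1/48718) + 226/807 = √(-218*91125)*(-1/48718) + 226/807 = √(-19865250)*(-1/48718) + 226/807 = (135*I*√1090)*(-1/48718) + 226/807 = -135*I*√1090/48718 + 226/807 = 226/807 - 135*I*√1090/48718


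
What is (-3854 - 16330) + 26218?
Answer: 6034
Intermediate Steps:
(-3854 - 16330) + 26218 = -20184 + 26218 = 6034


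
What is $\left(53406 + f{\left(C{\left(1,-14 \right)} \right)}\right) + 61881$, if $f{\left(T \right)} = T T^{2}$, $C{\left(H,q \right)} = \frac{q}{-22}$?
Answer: $\frac{153447340}{1331} \approx 1.1529 \cdot 10^{5}$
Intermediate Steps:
$C{\left(H,q \right)} = - \frac{q}{22}$ ($C{\left(H,q \right)} = q \left(- \frac{1}{22}\right) = - \frac{q}{22}$)
$f{\left(T \right)} = T^{3}$
$\left(53406 + f{\left(C{\left(1,-14 \right)} \right)}\right) + 61881 = \left(53406 + \left(\left(- \frac{1}{22}\right) \left(-14\right)\right)^{3}\right) + 61881 = \left(53406 + \left(\frac{7}{11}\right)^{3}\right) + 61881 = \left(53406 + \frac{343}{1331}\right) + 61881 = \frac{71083729}{1331} + 61881 = \frac{153447340}{1331}$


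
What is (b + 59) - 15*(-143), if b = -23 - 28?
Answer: 2153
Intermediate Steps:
b = -51
(b + 59) - 15*(-143) = (-51 + 59) - 15*(-143) = 8 + 2145 = 2153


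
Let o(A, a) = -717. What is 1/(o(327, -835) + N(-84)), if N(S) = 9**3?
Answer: 1/12 ≈ 0.083333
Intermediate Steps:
N(S) = 729
1/(o(327, -835) + N(-84)) = 1/(-717 + 729) = 1/12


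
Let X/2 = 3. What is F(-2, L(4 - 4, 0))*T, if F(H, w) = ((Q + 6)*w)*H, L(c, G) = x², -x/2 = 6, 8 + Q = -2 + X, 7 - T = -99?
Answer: -61056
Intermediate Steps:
T = 106 (T = 7 - 1*(-99) = 7 + 99 = 106)
X = 6 (X = 2*3 = 6)
Q = -4 (Q = -8 + (-2 + 6) = -8 + 4 = -4)
x = -12 (x = -2*6 = -12)
L(c, G) = 144 (L(c, G) = (-12)² = 144)
F(H, w) = 2*H*w (F(H, w) = ((-4 + 6)*w)*H = (2*w)*H = 2*H*w)
F(-2, L(4 - 4, 0))*T = (2*(-2)*144)*106 = -576*106 = -61056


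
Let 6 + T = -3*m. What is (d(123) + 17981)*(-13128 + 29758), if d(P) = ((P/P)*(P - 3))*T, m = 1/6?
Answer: 286052630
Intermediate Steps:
m = ⅙ ≈ 0.16667
T = -13/2 (T = -6 - 3*⅙ = -6 - ½ = -13/2 ≈ -6.5000)
d(P) = 39/2 - 13*P/2 (d(P) = ((P/P)*(P - 3))*(-13/2) = (1*(-3 + P))*(-13/2) = (-3 + P)*(-13/2) = 39/2 - 13*P/2)
(d(123) + 17981)*(-13128 + 29758) = ((39/2 - 13/2*123) + 17981)*(-13128 + 29758) = ((39/2 - 1599/2) + 17981)*16630 = (-780 + 17981)*16630 = 17201*16630 = 286052630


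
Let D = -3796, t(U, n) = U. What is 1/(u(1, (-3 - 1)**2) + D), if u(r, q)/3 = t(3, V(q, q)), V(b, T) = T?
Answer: -1/3787 ≈ -0.00026406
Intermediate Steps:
u(r, q) = 9 (u(r, q) = 3*3 = 9)
1/(u(1, (-3 - 1)**2) + D) = 1/(9 - 3796) = 1/(-3787) = -1/3787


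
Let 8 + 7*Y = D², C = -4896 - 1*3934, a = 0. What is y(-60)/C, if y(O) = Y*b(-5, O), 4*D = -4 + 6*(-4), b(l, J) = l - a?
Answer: 41/12362 ≈ 0.0033166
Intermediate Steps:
C = -8830 (C = -4896 - 3934 = -8830)
b(l, J) = l (b(l, J) = l - 1*0 = l + 0 = l)
D = -7 (D = (-4 + 6*(-4))/4 = (-4 - 24)/4 = (¼)*(-28) = -7)
Y = 41/7 (Y = -8/7 + (⅐)*(-7)² = -8/7 + (⅐)*49 = -8/7 + 7 = 41/7 ≈ 5.8571)
y(O) = -205/7 (y(O) = (41/7)*(-5) = -205/7)
y(-60)/C = -205/7/(-8830) = -205/7*(-1/8830) = 41/12362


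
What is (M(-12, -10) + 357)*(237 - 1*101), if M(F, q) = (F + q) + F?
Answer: 43928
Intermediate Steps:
M(F, q) = q + 2*F
(M(-12, -10) + 357)*(237 - 1*101) = ((-10 + 2*(-12)) + 357)*(237 - 1*101) = ((-10 - 24) + 357)*(237 - 101) = (-34 + 357)*136 = 323*136 = 43928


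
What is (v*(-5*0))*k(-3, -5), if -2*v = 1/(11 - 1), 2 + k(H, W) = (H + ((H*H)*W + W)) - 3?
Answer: 0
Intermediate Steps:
k(H, W) = -5 + H + W + W*H² (k(H, W) = -2 + ((H + ((H*H)*W + W)) - 3) = -2 + ((H + (H²*W + W)) - 3) = -2 + ((H + (W*H² + W)) - 3) = -2 + ((H + (W + W*H²)) - 3) = -2 + ((H + W + W*H²) - 3) = -2 + (-3 + H + W + W*H²) = -5 + H + W + W*H²)
v = -1/20 (v = -1/(2*(11 - 1)) = -½/10 = -½*⅒ = -1/20 ≈ -0.050000)
(v*(-5*0))*k(-3, -5) = (-(-1)*0/4)*(-5 - 3 - 5 - 5*(-3)²) = (-1/20*0)*(-5 - 3 - 5 - 5*9) = 0*(-5 - 3 - 5 - 45) = 0*(-58) = 0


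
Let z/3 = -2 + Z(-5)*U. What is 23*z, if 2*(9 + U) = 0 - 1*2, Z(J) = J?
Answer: 3312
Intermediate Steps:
U = -10 (U = -9 + (0 - 1*2)/2 = -9 + (0 - 2)/2 = -9 + (1/2)*(-2) = -9 - 1 = -10)
z = 144 (z = 3*(-2 - 5*(-10)) = 3*(-2 + 50) = 3*48 = 144)
23*z = 23*144 = 3312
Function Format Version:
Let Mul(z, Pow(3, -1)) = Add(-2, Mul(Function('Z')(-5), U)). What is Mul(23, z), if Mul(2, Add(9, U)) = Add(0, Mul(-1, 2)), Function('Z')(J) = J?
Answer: 3312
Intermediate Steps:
U = -10 (U = Add(-9, Mul(Rational(1, 2), Add(0, Mul(-1, 2)))) = Add(-9, Mul(Rational(1, 2), Add(0, -2))) = Add(-9, Mul(Rational(1, 2), -2)) = Add(-9, -1) = -10)
z = 144 (z = Mul(3, Add(-2, Mul(-5, -10))) = Mul(3, Add(-2, 50)) = Mul(3, 48) = 144)
Mul(23, z) = Mul(23, 144) = 3312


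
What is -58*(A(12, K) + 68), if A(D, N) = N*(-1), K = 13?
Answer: -3190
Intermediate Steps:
A(D, N) = -N
-58*(A(12, K) + 68) = -58*(-1*13 + 68) = -58*(-13 + 68) = -58*55 = -3190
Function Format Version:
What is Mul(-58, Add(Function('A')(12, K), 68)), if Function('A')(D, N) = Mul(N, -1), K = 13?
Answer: -3190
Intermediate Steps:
Function('A')(D, N) = Mul(-1, N)
Mul(-58, Add(Function('A')(12, K), 68)) = Mul(-58, Add(Mul(-1, 13), 68)) = Mul(-58, Add(-13, 68)) = Mul(-58, 55) = -3190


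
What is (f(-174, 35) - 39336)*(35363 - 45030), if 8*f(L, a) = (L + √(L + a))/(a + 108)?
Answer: 217510197093/572 - 9667*I*√139/1144 ≈ 3.8026e+8 - 99.626*I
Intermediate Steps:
f(L, a) = (L + √(L + a))/(8*(108 + a)) (f(L, a) = ((L + √(L + a))/(a + 108))/8 = ((L + √(L + a))/(108 + a))/8 = (L + √(L + a))/(8*(108 + a)))
(f(-174, 35) - 39336)*(35363 - 45030) = ((-174 + √(-174 + 35))/(8*(108 + 35)) - 39336)*(35363 - 45030) = ((⅛)*(-174 + √(-139))/143 - 39336)*(-9667) = ((⅛)*(1/143)*(-174 + I*√139) - 39336)*(-9667) = ((-87/572 + I*√139/1144) - 39336)*(-9667) = (-22500279/572 + I*√139/1144)*(-9667) = 217510197093/572 - 9667*I*√139/1144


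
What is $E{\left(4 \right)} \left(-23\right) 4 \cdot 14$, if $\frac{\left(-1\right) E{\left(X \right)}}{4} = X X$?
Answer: $82432$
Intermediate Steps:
$E{\left(X \right)} = - 4 X^{2}$ ($E{\left(X \right)} = - 4 X X = - 4 X^{2}$)
$E{\left(4 \right)} \left(-23\right) 4 \cdot 14 = - 4 \cdot 4^{2} \left(-23\right) 4 \cdot 14 = \left(-4\right) 16 \left(-23\right) 56 = \left(-64\right) \left(-23\right) 56 = 1472 \cdot 56 = 82432$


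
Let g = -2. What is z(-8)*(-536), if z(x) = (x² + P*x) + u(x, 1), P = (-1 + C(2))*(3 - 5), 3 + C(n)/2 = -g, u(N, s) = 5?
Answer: -11256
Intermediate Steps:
C(n) = -2 (C(n) = -6 + 2*(-1*(-2)) = -6 + 2*2 = -6 + 4 = -2)
P = 6 (P = (-1 - 2)*(3 - 5) = -3*(-2) = 6)
z(x) = 5 + x² + 6*x (z(x) = (x² + 6*x) + 5 = 5 + x² + 6*x)
z(-8)*(-536) = (5 + (-8)² + 6*(-8))*(-536) = (5 + 64 - 48)*(-536) = 21*(-536) = -11256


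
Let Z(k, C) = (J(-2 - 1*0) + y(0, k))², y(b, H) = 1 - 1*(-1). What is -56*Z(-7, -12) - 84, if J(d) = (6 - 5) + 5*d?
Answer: -2828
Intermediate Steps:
y(b, H) = 2 (y(b, H) = 1 + 1 = 2)
J(d) = 1 + 5*d
Z(k, C) = 49 (Z(k, C) = ((1 + 5*(-2 - 1*0)) + 2)² = ((1 + 5*(-2 + 0)) + 2)² = ((1 + 5*(-2)) + 2)² = ((1 - 10) + 2)² = (-9 + 2)² = (-7)² = 49)
-56*Z(-7, -12) - 84 = -56*49 - 84 = -2744 - 84 = -2828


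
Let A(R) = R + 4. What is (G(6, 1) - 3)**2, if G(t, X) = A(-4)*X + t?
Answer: 9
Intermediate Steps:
A(R) = 4 + R
G(t, X) = t (G(t, X) = (4 - 4)*X + t = 0*X + t = 0 + t = t)
(G(6, 1) - 3)**2 = (6 - 3)**2 = 3**2 = 9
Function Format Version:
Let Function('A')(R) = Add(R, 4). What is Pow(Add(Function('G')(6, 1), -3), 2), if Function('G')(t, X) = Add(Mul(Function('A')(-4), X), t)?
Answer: 9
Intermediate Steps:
Function('A')(R) = Add(4, R)
Function('G')(t, X) = t (Function('G')(t, X) = Add(Mul(Add(4, -4), X), t) = Add(Mul(0, X), t) = Add(0, t) = t)
Pow(Add(Function('G')(6, 1), -3), 2) = Pow(Add(6, -3), 2) = Pow(3, 2) = 9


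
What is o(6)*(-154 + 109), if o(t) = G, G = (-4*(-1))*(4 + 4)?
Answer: -1440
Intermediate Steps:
G = 32 (G = 4*8 = 32)
o(t) = 32
o(6)*(-154 + 109) = 32*(-154 + 109) = 32*(-45) = -1440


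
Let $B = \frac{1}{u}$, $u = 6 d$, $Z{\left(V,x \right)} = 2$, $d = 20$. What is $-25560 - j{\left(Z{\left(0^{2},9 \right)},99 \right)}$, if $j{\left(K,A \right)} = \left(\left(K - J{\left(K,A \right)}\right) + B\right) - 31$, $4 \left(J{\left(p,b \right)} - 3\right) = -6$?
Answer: $- \frac{3063541}{120} \approx -25530.0$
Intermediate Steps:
$J{\left(p,b \right)} = \frac{3}{2}$ ($J{\left(p,b \right)} = 3 + \frac{1}{4} \left(-6\right) = 3 - \frac{3}{2} = \frac{3}{2}$)
$u = 120$ ($u = 6 \cdot 20 = 120$)
$B = \frac{1}{120} \approx 0.0083333$
$j{\left(K,A \right)} = - \frac{3899}{120} + K$ ($j{\left(K,A \right)} = \left(\left(K - \frac{3}{2}\right) + \frac{1}{120}\right) - 31 = \left(\left(- \frac{3}{2} + K\right) + \frac{1}{120}\right) - 31 = \left(- \frac{179}{120} + K\right) - 31 = - \frac{3899}{120} + K$)
$-25560 - j{\left(Z{\left(0^{2},9 \right)},99 \right)} = -25560 - \left(- \frac{3899}{120} + 2\right) = -25560 - - \frac{3659}{120} = -25560 + \frac{3659}{120} = - \frac{3063541}{120}$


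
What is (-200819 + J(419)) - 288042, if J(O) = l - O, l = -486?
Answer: -489766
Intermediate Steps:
J(O) = -486 - O
(-200819 + J(419)) - 288042 = (-200819 + (-486 - 1*419)) - 288042 = (-200819 + (-486 - 419)) - 288042 = (-200819 - 905) - 288042 = -201724 - 288042 = -489766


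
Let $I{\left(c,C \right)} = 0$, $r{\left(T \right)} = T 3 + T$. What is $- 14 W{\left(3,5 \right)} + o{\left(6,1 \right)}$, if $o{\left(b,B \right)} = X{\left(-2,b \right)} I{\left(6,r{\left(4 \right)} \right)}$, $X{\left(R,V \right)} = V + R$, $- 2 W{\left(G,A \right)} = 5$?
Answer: $35$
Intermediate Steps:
$W{\left(G,A \right)} = - \frac{5}{2}$ ($W{\left(G,A \right)} = \left(- \frac{1}{2}\right) 5 = - \frac{5}{2}$)
$r{\left(T \right)} = 4 T$ ($r{\left(T \right)} = 3 T + T = 4 T$)
$X{\left(R,V \right)} = R + V$
$o{\left(b,B \right)} = 0$ ($o{\left(b,B \right)} = \left(-2 + b\right) 0 = 0$)
$- 14 W{\left(3,5 \right)} + o{\left(6,1 \right)} = \left(-14\right) \left(- \frac{5}{2}\right) + 0 = 35 + 0 = 35$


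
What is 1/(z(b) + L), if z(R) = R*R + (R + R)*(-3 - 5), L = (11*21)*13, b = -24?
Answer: 1/3963 ≈ 0.00025233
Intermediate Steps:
L = 3003 (L = 231*13 = 3003)
z(R) = R**2 - 16*R (z(R) = R**2 + (2*R)*(-8) = R**2 - 16*R)
1/(z(b) + L) = 1/(-24*(-16 - 24) + 3003) = 1/(-24*(-40) + 3003) = 1/(960 + 3003) = 1/3963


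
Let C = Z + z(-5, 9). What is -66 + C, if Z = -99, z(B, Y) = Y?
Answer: -156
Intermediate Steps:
C = -90 (C = -99 + 9 = -90)
-66 + C = -66 - 90 = -156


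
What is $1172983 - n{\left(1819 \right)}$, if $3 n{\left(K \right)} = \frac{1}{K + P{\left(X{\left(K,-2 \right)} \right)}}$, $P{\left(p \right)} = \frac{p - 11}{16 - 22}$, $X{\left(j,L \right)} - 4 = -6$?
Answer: $\frac{12817185239}{10927} \approx 1.173 \cdot 10^{6}$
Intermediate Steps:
$X{\left(j,L \right)} = -2$ ($X{\left(j,L \right)} = 4 - 6 = -2$)
$P{\left(p \right)} = \frac{11}{6} - \frac{p}{6}$ ($P{\left(p \right)} = \frac{-11 + p}{-6} = \left(-11 + p\right) \left(- \frac{1}{6}\right) = \frac{11}{6} - \frac{p}{6}$)
$n{\left(K \right)} = \frac{1}{3 \left(\frac{13}{6} + K\right)}$ ($n{\left(K \right)} = \frac{1}{3 \left(K + \left(\frac{11}{6} - - \frac{1}{3}\right)\right)} = \frac{1}{3 \left(K + \left(\frac{11}{6} + \frac{1}{3}\right)\right)} = \frac{1}{3 \left(K + \frac{13}{6}\right)} = \frac{1}{3 \left(\frac{13}{6} + K\right)}$)
$1172983 - n{\left(1819 \right)} = 1172983 - \frac{2}{13 + 6 \cdot 1819} = 1172983 - \frac{2}{13 + 10914} = 1172983 - \frac{2}{10927} = \frac{12817185239}{10927}$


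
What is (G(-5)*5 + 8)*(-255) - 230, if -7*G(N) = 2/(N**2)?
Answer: -15788/7 ≈ -2255.4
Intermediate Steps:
G(N) = -2/(7*N**2) (G(N) = -2/(7*(N**2)) = -2/(7*N**2))
(G(-5)*5 + 8)*(-255) - 230 = (-2/7/(-5)**2*5 + 8)*(-255) - 230 = (-2/7*1/25*5 + 8)*(-255) - 230 = (-2/175*5 + 8)*(-255) - 230 = (-2/35 + 8)*(-255) - 230 = (278/35)*(-255) - 230 = -14178/7 - 230 = -15788/7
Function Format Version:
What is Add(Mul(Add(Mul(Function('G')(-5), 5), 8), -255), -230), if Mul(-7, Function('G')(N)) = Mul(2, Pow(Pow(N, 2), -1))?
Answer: Rational(-15788, 7) ≈ -2255.4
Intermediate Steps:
Function('G')(N) = Mul(Rational(-2, 7), Pow(N, -2)) (Function('G')(N) = Mul(Rational(-1, 7), Mul(2, Pow(Pow(N, 2), -1))) = Mul(Rational(-1, 7), Mul(2, Pow(N, -2))) = Mul(Rational(-2, 7), Pow(N, -2)))
Add(Mul(Add(Mul(Function('G')(-5), 5), 8), -255), -230) = Add(Mul(Add(Mul(Mul(Rational(-2, 7), Pow(-5, -2)), 5), 8), -255), -230) = Add(Mul(Add(Mul(Mul(Rational(-2, 7), Rational(1, 25)), 5), 8), -255), -230) = Add(Mul(Add(Mul(Rational(-2, 175), 5), 8), -255), -230) = Add(Mul(Add(Rational(-2, 35), 8), -255), -230) = Add(Mul(Rational(278, 35), -255), -230) = Add(Rational(-14178, 7), -230) = Rational(-15788, 7)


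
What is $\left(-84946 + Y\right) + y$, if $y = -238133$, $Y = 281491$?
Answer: $-41588$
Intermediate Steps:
$\left(-84946 + Y\right) + y = \left(-84946 + 281491\right) - 238133 = 196545 - 238133 = -41588$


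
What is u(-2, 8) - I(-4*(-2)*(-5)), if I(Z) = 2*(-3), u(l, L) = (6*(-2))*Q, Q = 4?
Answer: -42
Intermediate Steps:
u(l, L) = -48 (u(l, L) = (6*(-2))*4 = -12*4 = -48)
I(Z) = -6
u(-2, 8) - I(-4*(-2)*(-5)) = -48 - 1*(-6) = -48 + 6 = -42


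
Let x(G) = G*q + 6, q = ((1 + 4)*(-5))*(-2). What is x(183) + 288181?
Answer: 297337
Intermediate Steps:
q = 50 (q = (5*(-5))*(-2) = -25*(-2) = 50)
x(G) = 6 + 50*G (x(G) = G*50 + 6 = 50*G + 6 = 6 + 50*G)
x(183) + 288181 = (6 + 50*183) + 288181 = (6 + 9150) + 288181 = 9156 + 288181 = 297337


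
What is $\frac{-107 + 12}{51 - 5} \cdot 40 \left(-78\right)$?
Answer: $\frac{148200}{23} \approx 6443.5$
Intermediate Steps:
$\frac{-107 + 12}{51 - 5} \cdot 40 \left(-78\right) = - \frac{95}{46} \cdot 40 \left(-78\right) = \left(-95\right) \frac{1}{46} \cdot 40 \left(-78\right) = \left(- \frac{95}{46}\right) 40 \left(-78\right) = \left(- \frac{1900}{23}\right) \left(-78\right) = \frac{148200}{23}$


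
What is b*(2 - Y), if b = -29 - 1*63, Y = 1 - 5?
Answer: -552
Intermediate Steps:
Y = -4
b = -92 (b = -29 - 63 = -92)
b*(2 - Y) = -92*(2 - 1*(-4)) = -92*(2 + 4) = -92*6 = -552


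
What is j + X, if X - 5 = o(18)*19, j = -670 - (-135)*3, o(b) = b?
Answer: 82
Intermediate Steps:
j = -265 (j = -670 - 1*(-405) = -670 + 405 = -265)
X = 347 (X = 5 + 18*19 = 5 + 342 = 347)
j + X = -265 + 347 = 82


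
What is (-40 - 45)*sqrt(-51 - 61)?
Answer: -340*I*sqrt(7) ≈ -899.56*I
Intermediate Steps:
(-40 - 45)*sqrt(-51 - 61) = -340*I*sqrt(7)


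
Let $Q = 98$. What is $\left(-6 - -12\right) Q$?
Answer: $588$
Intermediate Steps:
$\left(-6 - -12\right) Q = \left(-6 - -12\right) 98 = \left(-6 + 12\right) 98 = 6 \cdot 98 = 588$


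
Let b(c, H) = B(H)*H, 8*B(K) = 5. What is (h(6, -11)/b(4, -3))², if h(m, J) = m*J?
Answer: 30976/25 ≈ 1239.0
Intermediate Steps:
B(K) = 5/8 (B(K) = (⅛)*5 = 5/8)
h(m, J) = J*m
b(c, H) = 5*H/8
(h(6, -11)/b(4, -3))² = ((-11*6)/(((5/8)*(-3))))² = (-66/(-15/8))² = (-66*(-8/15))² = (176/5)² = 30976/25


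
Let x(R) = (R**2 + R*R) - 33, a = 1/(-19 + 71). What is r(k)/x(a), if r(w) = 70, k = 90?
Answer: -18928/8923 ≈ -2.1213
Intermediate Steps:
a = 1/52 ≈ 0.019231
x(R) = -33 + 2*R**2 (x(R) = (R**2 + R**2) - 33 = 2*R**2 - 33 = -33 + 2*R**2)
r(k)/x(a) = 70/(-33 + 2*(1/52)**2) = 70/(-33 + 2*(1/2704)) = 70/(-33 + 1/1352) = 70/(-44615/1352) = 70*(-1352/44615) = -18928/8923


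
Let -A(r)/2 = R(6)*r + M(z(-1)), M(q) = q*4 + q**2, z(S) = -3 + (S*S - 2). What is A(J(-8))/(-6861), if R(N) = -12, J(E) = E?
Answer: 64/2287 ≈ 0.027984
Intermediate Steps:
z(S) = -5 + S**2 (z(S) = -3 + (S**2 - 2) = -3 + (-2 + S**2) = -5 + S**2)
M(q) = q**2 + 4*q (M(q) = 4*q + q**2 = q**2 + 4*q)
A(r) = 24*r (A(r) = -2*(-12*r + (-5 + (-1)**2)*(4 + (-5 + (-1)**2))) = -2*(-12*r + (-5 + 1)*(4 + (-5 + 1))) = -2*(-12*r - 4*(4 - 4)) = -2*(-12*r - 4*0) = -2*(-12*r + 0) = -(-24)*r = 24*r)
A(J(-8))/(-6861) = (24*(-8))/(-6861) = -192*(-1/6861) = 64/2287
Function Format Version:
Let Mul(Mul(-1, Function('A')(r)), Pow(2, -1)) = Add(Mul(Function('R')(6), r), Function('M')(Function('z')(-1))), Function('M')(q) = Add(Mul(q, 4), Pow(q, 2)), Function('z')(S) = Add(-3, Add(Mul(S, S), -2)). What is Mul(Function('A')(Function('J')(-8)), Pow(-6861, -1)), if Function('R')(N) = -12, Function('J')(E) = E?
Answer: Rational(64, 2287) ≈ 0.027984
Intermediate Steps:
Function('z')(S) = Add(-5, Pow(S, 2)) (Function('z')(S) = Add(-3, Add(Pow(S, 2), -2)) = Add(-3, Add(-2, Pow(S, 2))) = Add(-5, Pow(S, 2)))
Function('M')(q) = Add(Pow(q, 2), Mul(4, q)) (Function('M')(q) = Add(Mul(4, q), Pow(q, 2)) = Add(Pow(q, 2), Mul(4, q)))
Function('A')(r) = Mul(24, r) (Function('A')(r) = Mul(-2, Add(Mul(-12, r), Mul(Add(-5, Pow(-1, 2)), Add(4, Add(-5, Pow(-1, 2)))))) = Mul(-2, Add(Mul(-12, r), Mul(Add(-5, 1), Add(4, Add(-5, 1))))) = Mul(-2, Add(Mul(-12, r), Mul(-4, Add(4, -4)))) = Mul(-2, Add(Mul(-12, r), Mul(-4, 0))) = Mul(-2, Add(Mul(-12, r), 0)) = Mul(-2, Mul(-12, r)) = Mul(24, r))
Mul(Function('A')(Function('J')(-8)), Pow(-6861, -1)) = Mul(Mul(24, -8), Pow(-6861, -1)) = Mul(-192, Rational(-1, 6861)) = Rational(64, 2287)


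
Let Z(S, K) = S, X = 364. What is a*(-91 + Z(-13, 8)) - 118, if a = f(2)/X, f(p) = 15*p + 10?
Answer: -906/7 ≈ -129.43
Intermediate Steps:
f(p) = 10 + 15*p
a = 10/91 (a = (10 + 15*2)/364 = (10 + 30)*(1/364) = 40*(1/364) = 10/91 ≈ 0.10989)
a*(-91 + Z(-13, 8)) - 118 = 10*(-91 - 13)/91 - 118 = (10/91)*(-104) - 118 = -80/7 - 118 = -906/7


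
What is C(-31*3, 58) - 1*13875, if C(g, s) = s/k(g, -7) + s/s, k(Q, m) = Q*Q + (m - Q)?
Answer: -121189332/8735 ≈ -13874.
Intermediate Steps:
k(Q, m) = m + Q**2 - Q (k(Q, m) = Q**2 + (m - Q) = m + Q**2 - Q)
C(g, s) = 1 + s/(-7 + g**2 - g) (C(g, s) = s/(-7 + g**2 - g) + s/s = s/(-7 + g**2 - g) + 1 = 1 + s/(-7 + g**2 - g))
C(-31*3, 58) - 1*13875 = (7 - 31*3 - 1*58 - (-31*3)**2)/(7 - 31*3 - (-31*3)**2) - 1*13875 = (7 - 93 - 58 - 1*(-93)**2)/(7 - 93 - 1*(-93)**2) - 13875 = (7 - 93 - 58 - 1*8649)/(7 - 93 - 1*8649) - 13875 = (7 - 93 - 58 - 8649)/(7 - 93 - 8649) - 13875 = -8793/(-8735) - 13875 = -1/8735*(-8793) - 13875 = 8793/8735 - 13875 = -121189332/8735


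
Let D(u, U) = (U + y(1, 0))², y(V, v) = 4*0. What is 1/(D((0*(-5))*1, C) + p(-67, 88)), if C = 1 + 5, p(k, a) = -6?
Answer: 1/30 ≈ 0.033333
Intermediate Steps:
y(V, v) = 0
C = 6
D(u, U) = U² (D(u, U) = (U + 0)² = U²)
1/(D((0*(-5))*1, C) + p(-67, 88)) = 1/(6² - 6) = 1/(36 - 6) = 1/30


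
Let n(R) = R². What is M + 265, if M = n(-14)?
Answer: 461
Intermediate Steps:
M = 196 (M = (-14)² = 196)
M + 265 = 196 + 265 = 461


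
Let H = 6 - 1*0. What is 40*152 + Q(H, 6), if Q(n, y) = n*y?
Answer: 6116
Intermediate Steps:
H = 6 (H = 6 + 0 = 6)
40*152 + Q(H, 6) = 40*152 + 6*6 = 6080 + 36 = 6116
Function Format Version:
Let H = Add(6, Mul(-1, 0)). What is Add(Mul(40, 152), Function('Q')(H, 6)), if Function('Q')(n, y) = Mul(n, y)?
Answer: 6116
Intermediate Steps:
H = 6 (H = Add(6, 0) = 6)
Add(Mul(40, 152), Function('Q')(H, 6)) = Add(Mul(40, 152), Mul(6, 6)) = Add(6080, 36) = 6116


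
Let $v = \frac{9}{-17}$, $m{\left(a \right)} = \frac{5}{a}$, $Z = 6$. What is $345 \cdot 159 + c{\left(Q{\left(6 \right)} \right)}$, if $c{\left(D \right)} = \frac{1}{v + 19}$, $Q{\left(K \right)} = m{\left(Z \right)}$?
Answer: $\frac{17224487}{314} \approx 54855.0$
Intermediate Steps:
$v = - \frac{9}{17}$ ($v = 9 \left(- \frac{1}{17}\right) = - \frac{9}{17} \approx -0.52941$)
$Q{\left(K \right)} = \frac{5}{6}$
$c{\left(D \right)} = \frac{17}{314}$ ($c{\left(D \right)} = \frac{1}{- \frac{9}{17} + 19} = \frac{1}{\frac{314}{17}} = \frac{17}{314}$)
$345 \cdot 159 + c{\left(Q{\left(6 \right)} \right)} = 345 \cdot 159 + \frac{17}{314} = 54855 + \frac{17}{314} = \frac{17224487}{314}$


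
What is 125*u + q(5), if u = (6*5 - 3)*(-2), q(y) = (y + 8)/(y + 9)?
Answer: -94487/14 ≈ -6749.1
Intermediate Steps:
q(y) = (8 + y)/(9 + y)
u = -54 (u = (30 - 3)*(-2) = 27*(-2) = -54)
125*u + q(5) = 125*(-54) + (8 + 5)/(9 + 5) = -6750 + 13/14 = -94487/14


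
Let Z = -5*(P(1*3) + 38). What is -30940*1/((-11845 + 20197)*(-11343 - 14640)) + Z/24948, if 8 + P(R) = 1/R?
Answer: -10628735/1790332632 ≈ -0.0059367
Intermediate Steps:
P(R) = -8 + 1/R
Z = -455/3 (Z = -5*((-8 + 1/(1*3)) + 38) = -5*((-8 + 1/3) + 38) = -5*((-8 + ⅓) + 38) = -5*(-23/3 + 38) = -5*91/3 = -455/3 ≈ -151.67)
-30940*1/((-11845 + 20197)*(-11343 - 14640)) + Z/24948 = -30940*1/((-11845 + 20197)*(-11343 - 14640)) - 455/3/24948 = -30940/(8352*(-25983)) - 455/3*1/24948 = -30940/(-217010016) - 65/10692 = -30940*(-1/217010016) - 65/10692 = 7735/54252504 - 65/10692 = -10628735/1790332632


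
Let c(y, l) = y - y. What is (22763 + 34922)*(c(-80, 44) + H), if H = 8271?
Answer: 477112635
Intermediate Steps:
c(y, l) = 0
(22763 + 34922)*(c(-80, 44) + H) = (22763 + 34922)*(0 + 8271) = 57685*8271 = 477112635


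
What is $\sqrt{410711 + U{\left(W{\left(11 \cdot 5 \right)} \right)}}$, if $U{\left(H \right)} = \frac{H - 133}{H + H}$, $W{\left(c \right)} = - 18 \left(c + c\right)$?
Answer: $\frac{\sqrt{178905944030}}{660} \approx 640.87$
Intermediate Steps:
$W{\left(c \right)} = - 36 c$ ($W{\left(c \right)} = - 18 \cdot 2 c = - 36 c$)
$U{\left(H \right)} = \frac{-133 + H}{2 H}$
$\sqrt{410711 + U{\left(W{\left(11 \cdot 5 \right)} \right)}} = \sqrt{410711 + \frac{-133 - 36 \cdot 11 \cdot 5}{2 \left(- 36 \cdot 11 \cdot 5\right)}} = \sqrt{410711 + \frac{-133 - 1980}{2 \left(\left(-36\right) 55\right)}} = \sqrt{410711 + \frac{-133 - 1980}{2 \left(-1980\right)}} = \sqrt{410711 + \frac{1}{2} \left(- \frac{1}{1980}\right) \left(-2113\right)} = \sqrt{410711 + \frac{2113}{3960}} = \sqrt{\frac{1626417673}{3960}} = \frac{\sqrt{178905944030}}{660}$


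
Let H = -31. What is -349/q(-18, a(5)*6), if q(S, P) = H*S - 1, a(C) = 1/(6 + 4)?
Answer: -349/557 ≈ -0.62657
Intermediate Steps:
a(C) = ⅒ (a(C) = 1/10 = ⅒)
q(S, P) = -1 - 31*S (q(S, P) = -31*S - 1 = -1 - 31*S)
-349/q(-18, a(5)*6) = -349/(-1 - 31*(-18)) = -349/(-1 + 558) = -349/557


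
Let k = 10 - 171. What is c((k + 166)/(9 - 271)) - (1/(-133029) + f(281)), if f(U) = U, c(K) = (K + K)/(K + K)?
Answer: -37248119/133029 ≈ -280.00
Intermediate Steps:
k = -161
c(K) = 1 (c(K) = (2*K)/((2*K)) = (2*K)*(1/(2*K)) = 1)
c((k + 166)/(9 - 271)) - (1/(-133029) + f(281)) = 1 - (1/(-133029) + 281) = 1 - (-1/133029 + 281) = 1 - 1*37381148/133029 = 1 - 37381148/133029 = -37248119/133029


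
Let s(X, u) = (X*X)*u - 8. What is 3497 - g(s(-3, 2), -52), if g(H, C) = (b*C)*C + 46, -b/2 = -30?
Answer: -158789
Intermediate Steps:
b = 60 (b = -2*(-30) = 60)
s(X, u) = -8 + u*X**2 (s(X, u) = X**2*u - 8 = u*X**2 - 8 = -8 + u*X**2)
g(H, C) = 46 + 60*C**2 (g(H, C) = (60*C)*C + 46 = 60*C**2 + 46 = 46 + 60*C**2)
3497 - g(s(-3, 2), -52) = 3497 - (46 + 60*(-52)**2) = 3497 - (46 + 60*2704) = 3497 - (46 + 162240) = 3497 - 1*162286 = 3497 - 162286 = -158789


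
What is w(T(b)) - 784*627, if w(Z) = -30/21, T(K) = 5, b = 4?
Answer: -3440986/7 ≈ -4.9157e+5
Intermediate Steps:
w(Z) = -10/7 (w(Z) = -30*1/21 = -10/7)
w(T(b)) - 784*627 = -10/7 - 784*627 = -10/7 - 491568 = -3440986/7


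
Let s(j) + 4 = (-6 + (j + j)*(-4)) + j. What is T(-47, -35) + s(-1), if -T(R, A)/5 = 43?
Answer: -218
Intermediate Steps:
T(R, A) = -215 (T(R, A) = -5*43 = -215)
s(j) = -10 - 7*j (s(j) = -4 + ((-6 + (j + j)*(-4)) + j) = -4 + ((-6 + (2*j)*(-4)) + j) = -4 + ((-6 - 8*j) + j) = -4 + (-6 - 7*j) = -10 - 7*j)
T(-47, -35) + s(-1) = -215 + (-10 - 7*(-1)) = -215 + (-10 + 7) = -215 - 3 = -218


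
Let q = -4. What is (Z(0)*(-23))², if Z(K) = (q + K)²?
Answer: 135424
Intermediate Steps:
Z(K) = (-4 + K)²
(Z(0)*(-23))² = ((-4 + 0)²*(-23))² = ((-4)²*(-23))² = (16*(-23))² = (-368)² = 135424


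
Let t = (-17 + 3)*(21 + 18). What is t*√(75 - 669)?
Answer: -1638*I*√66 ≈ -13307.0*I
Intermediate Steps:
t = -546 (t = -14*39 = -546)
t*√(75 - 669) = -546*√(75 - 669) = -1638*I*√66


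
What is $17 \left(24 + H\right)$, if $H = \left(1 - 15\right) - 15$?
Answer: $-85$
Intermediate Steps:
$H = -29$ ($H = -14 - 15 = -29$)
$17 \left(24 + H\right) = 17 \left(24 - 29\right) = 17 \left(-5\right) = -85$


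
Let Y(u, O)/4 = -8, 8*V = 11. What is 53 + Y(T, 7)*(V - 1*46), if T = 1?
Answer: 1481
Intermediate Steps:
V = 11/8 (V = (⅛)*11 = 11/8 ≈ 1.3750)
Y(u, O) = -32 (Y(u, O) = 4*(-8) = -32)
53 + Y(T, 7)*(V - 1*46) = 53 - 32*(11/8 - 1*46) = 53 - 32*(11/8 - 46) = 53 - 32*(-357/8) = 53 + 1428 = 1481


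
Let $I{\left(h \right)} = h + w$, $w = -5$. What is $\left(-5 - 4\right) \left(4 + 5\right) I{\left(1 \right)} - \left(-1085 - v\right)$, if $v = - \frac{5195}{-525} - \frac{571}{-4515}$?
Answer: $\frac{915269}{645} \approx 1419.0$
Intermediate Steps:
$v = \frac{6464}{645}$ ($v = \left(-5195\right) \left(- \frac{1}{525}\right) - - \frac{571}{4515} = \frac{1039}{105} + \frac{571}{4515} = \frac{6464}{645} \approx 10.022$)
$I{\left(h \right)} = -5 + h$ ($I{\left(h \right)} = h - 5 = -5 + h$)
$\left(-5 - 4\right) \left(4 + 5\right) I{\left(1 \right)} - \left(-1085 - v\right) = \left(-5 - 4\right) \left(4 + 5\right) \left(-5 + 1\right) - \left(-1085 - \frac{6464}{645}\right) = \left(-9\right) 9 \left(-4\right) - \left(-1085 - \frac{6464}{645}\right) = \left(-81\right) \left(-4\right) - - \frac{706289}{645} = 324 + \frac{706289}{645} = \frac{915269}{645}$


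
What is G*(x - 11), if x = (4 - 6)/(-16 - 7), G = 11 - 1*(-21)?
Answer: -8032/23 ≈ -349.22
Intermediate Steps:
G = 32 (G = 11 + 21 = 32)
x = 2/23 (x = -2/(-23) = -2*(-1/23) = 2/23 ≈ 0.086957)
G*(x - 11) = 32*(2/23 - 11) = 32*(-251/23) = -8032/23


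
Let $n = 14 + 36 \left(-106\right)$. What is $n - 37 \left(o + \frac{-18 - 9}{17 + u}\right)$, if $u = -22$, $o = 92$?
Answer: $- \frac{37029}{5} \approx -7405.8$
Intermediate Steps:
$n = -3802$ ($n = 14 - 3816 = -3802$)
$n - 37 \left(o + \frac{-18 - 9}{17 + u}\right) = -3802 - 37 \left(92 + \frac{-18 - 9}{17 - 22}\right) = -3802 - 37 \left(92 - \frac{27}{-5}\right) = -3802 - 37 \left(92 - - \frac{27}{5}\right) = -3802 - 37 \left(92 + \frac{27}{5}\right) = -3802 - \frac{18019}{5} = - \frac{37029}{5}$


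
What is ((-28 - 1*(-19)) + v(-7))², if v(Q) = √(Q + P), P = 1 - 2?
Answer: 73 - 36*I*√2 ≈ 73.0 - 50.912*I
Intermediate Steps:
P = -1
v(Q) = √(-1 + Q) (v(Q) = √(Q - 1) = √(-1 + Q))
((-28 - 1*(-19)) + v(-7))² = ((-28 - 1*(-19)) + √(-1 - 7))² = ((-28 + 19) + √(-8))² = (-9 + 2*I*√2)²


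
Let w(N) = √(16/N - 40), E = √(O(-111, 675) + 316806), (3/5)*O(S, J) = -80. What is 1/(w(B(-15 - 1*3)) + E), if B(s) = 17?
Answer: 51/(17*√2850054 + 6*I*√2822) ≈ 0.0017768 - 1.9733e-5*I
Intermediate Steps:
O(S, J) = -400/3 (O(S, J) = (5/3)*(-80) = -400/3)
E = √2850054/3 (E = √(-400/3 + 316806) = √(950018/3) = √2850054/3 ≈ 562.74)
w(N) = √(-40 + 16/N)
1/(w(B(-15 - 1*3)) + E) = 1/(2*√(-10 + 4/17) + √2850054/3) = 1/(2*√(-166/17) + √2850054/3) = 1/(2*(I*√2822/17) + √2850054/3) = 1/(2*I*√2822/17 + √2850054/3) = 1/(√2850054/3 + 2*I*√2822/17)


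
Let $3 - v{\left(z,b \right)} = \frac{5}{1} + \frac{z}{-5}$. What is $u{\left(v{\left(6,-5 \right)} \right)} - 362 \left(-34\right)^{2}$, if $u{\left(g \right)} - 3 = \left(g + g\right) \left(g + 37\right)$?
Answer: $- \frac{10463173}{25} \approx -4.1853 \cdot 10^{5}$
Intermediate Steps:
$v{\left(z,b \right)} = -2 + \frac{z}{5}$ ($v{\left(z,b \right)} = 3 - \left(\frac{5}{1} + \frac{z}{-5}\right) = 3 - \left(5 \cdot 1 + z \left(- \frac{1}{5}\right)\right) = 3 - \left(5 - \frac{z}{5}\right) = 3 + \left(-5 + \frac{z}{5}\right) = -2 + \frac{z}{5}$)
$u{\left(g \right)} = 3 + 2 g \left(37 + g\right)$ ($u{\left(g \right)} = 3 + \left(g + g\right) \left(g + 37\right) = 3 + 2 g \left(37 + g\right)$)
$u{\left(v{\left(6,-5 \right)} \right)} - 362 \left(-34\right)^{2} = \left(3 + 2 \left(-2 + \frac{1}{5} \cdot 6\right)^{2} + 74 \left(-2 + \frac{1}{5} \cdot 6\right)\right) - 362 \left(-34\right)^{2} = \left(3 + 2 \left(-2 + \frac{6}{5}\right)^{2} + 74 \left(-2 + \frac{6}{5}\right)\right) - 418472 = \left(3 + 2 \left(- \frac{4}{5}\right)^{2} + 74 \left(- \frac{4}{5}\right)\right) - 418472 = \left(3 + 2 \cdot \frac{16}{25} - \frac{296}{5}\right) - 418472 = \left(3 + \frac{32}{25} - \frac{296}{5}\right) - 418472 = - \frac{1373}{25} - 418472 = - \frac{10463173}{25}$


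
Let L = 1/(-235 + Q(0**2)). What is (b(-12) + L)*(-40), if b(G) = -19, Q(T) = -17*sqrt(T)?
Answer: 35728/47 ≈ 760.17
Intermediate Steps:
L = -1/235 (L = 1/(-235 - 17*sqrt(0**2)) = 1/(-235 - 17*sqrt(0)) = 1/(-235 - 17*0) = 1/(-235 + 0) = 1/(-235) = -1/235 ≈ -0.0042553)
(b(-12) + L)*(-40) = (-19 - 1/235)*(-40) = -4466/235*(-40) = 35728/47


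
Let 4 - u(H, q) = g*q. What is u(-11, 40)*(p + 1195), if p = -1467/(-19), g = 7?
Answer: -6671472/19 ≈ -3.5113e+5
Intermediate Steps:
u(H, q) = 4 - 7*q
p = 1467/19 (p = -1467*(-1/19) = 1467/19 ≈ 77.211)
u(-11, 40)*(p + 1195) = (4 - 7*40)*(1467/19 + 1195) = (4 - 280)*(24172/19) = -276*24172/19 = -6671472/19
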